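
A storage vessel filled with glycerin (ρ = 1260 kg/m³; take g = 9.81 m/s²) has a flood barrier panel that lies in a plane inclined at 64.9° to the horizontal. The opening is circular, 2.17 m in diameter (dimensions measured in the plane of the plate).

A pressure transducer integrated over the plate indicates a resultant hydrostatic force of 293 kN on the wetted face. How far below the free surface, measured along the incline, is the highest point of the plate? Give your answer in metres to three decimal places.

y_top ≈ 5.993 m

γ = ρg = 1260 × 9.81 / 1000 = 12.3606 kN/m³.
A = π(1.085)² = 3.69836 m².
From F = γ·h_c·A, the centroid depth is h_c = 293/(12.3606 × 3.69836) = 6.40942 m.
Let θ = 64.9° be the plate's angle to the horizontal; measure y along the incline from where the plane meets the free surface. Vertical depth h = y·sinθ with sinθ = 0.905569.
Along the incline, y_c = h_c/sinθ = 6.40942/0.905569 = 7.07778 m.
The centroid is at the centre, 1.085 m below the top of the plate, so the highest point sits at y_top = 7.07778 − 1.085 = 5.99278 m along the incline.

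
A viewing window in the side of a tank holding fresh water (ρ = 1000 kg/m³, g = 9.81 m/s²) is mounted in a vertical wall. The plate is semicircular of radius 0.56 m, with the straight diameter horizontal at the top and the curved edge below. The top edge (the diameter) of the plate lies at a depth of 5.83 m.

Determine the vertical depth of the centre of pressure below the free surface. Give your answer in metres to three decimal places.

γ = ρg = 1000 × 9.81 = 9810 N/m³ = 9.81 kN/m³.
The centroid of a semicircle lies 4r/(3π) = 0.237671 m from the diameter, here below the top edge, so the centroid depth is h_c = 5.83 + 0.237671 = 6.06767 m.
A = πr²/2 = π × 0.56²/2 = 0.492602 m².
Resultant F = γ·h_c·A = 9.81 × 6.06767 × 0.492602 = 29.3216 kN.
I_c = (π/8 − 8/(9π))·r⁴ = 0.109757 × 0.56⁴ = 0.010794 m⁴.
Centre of pressure: y_p = y_c + I_c/(y_c·A) = 6.06767 + 0.010794/(6.06767 × 0.492602) = 6.06767 + 0.00361131 = 6.07128 m along the plane.

h_p = 6.071 m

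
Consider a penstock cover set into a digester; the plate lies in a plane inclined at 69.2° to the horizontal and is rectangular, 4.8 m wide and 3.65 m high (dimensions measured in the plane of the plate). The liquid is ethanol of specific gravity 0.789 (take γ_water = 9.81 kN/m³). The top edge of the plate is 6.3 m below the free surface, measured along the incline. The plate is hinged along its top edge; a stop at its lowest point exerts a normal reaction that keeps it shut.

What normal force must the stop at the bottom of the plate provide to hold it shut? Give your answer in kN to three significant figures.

P ≈ 554 kN

γ = 0.789 × 9.81 = 7.74009 kN/m³.
Let θ = 69.2° be the plate's angle to the horizontal; measure y along the incline from where the plane meets the free surface. Vertical depth h = y·sinθ with sinθ = 0.934826.
The centroid lies 3.65/2 = 1.825 m below the top edge, so y_c = 6.3 + 1.825 = 8.125 m and h_c = 8.125 × 0.934826 = 7.59546 m.
A = 4.8 × 3.65 = 17.52 m².
Resultant F = γ·h_c·A = 7.74009 × 7.59546 × 17.52 = 1029.99 kN.
I_c = b·h³/12 = 4.8 × 3.65³/12 = 19.4508 m⁴.
Centre of pressure: y_p = y_c + I_c/(y_c·A) = 8.125 + 19.4508/(8.125 × 17.52) = 8.125 + 0.136641 = 8.26164 m along the plane.
The resultant acts 1.825 + 0.136641 = 1.96164 m (along the plate) below the hinge at the top edge, so the moment about the hinge is M = F × 1.96164 = 1029.99 × 1.96164 = 2020.47 kN·m.
A normal force at the bottom, 3.65 m from the hinge, must supply this moment: P = 2020.47/3.65 = 553.553 kN.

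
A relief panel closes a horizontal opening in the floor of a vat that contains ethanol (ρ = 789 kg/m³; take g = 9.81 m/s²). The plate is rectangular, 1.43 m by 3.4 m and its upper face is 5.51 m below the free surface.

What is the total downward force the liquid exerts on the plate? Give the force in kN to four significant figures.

γ = ρg = 789 × 9.81 / 1000 = 7.74009 kN/m³.
The plate is horizontal, so pressure is uniform at p = γ·h = 7.74009 × 5.51 = 42.6479 kN/m².
A = 1.43 × 3.4 = 4.862 m².
F = p·A = 42.6479 × 4.862 = 207.354 kN.

F ≈ 207.4 kN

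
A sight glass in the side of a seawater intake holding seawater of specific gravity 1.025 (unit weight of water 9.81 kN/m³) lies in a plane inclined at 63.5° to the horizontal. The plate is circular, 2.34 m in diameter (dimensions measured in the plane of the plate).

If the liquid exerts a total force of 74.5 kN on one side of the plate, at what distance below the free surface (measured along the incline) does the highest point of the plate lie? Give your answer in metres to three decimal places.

y_top ≈ 0.755 m

γ = 1.025 × 9.81 = 10.05525 kN/m³.
A = π(1.17)² = 4.30053 m².
From F = γ·h_c·A, the centroid depth is h_c = 74.5/(10.05525 × 4.30053) = 1.72283 m.
Let θ = 63.5° be the plate's angle to the horizontal; measure y along the incline from where the plane meets the free surface. Vertical depth h = y·sinθ with sinθ = 0.894934.
Along the incline, y_c = h_c/sinθ = 1.72283/0.894934 = 1.92509 m.
The centroid is at the centre, 1.17 m below the top of the plate, so the highest point sits at y_top = 1.92509 − 1.17 = 0.75509 m along the incline.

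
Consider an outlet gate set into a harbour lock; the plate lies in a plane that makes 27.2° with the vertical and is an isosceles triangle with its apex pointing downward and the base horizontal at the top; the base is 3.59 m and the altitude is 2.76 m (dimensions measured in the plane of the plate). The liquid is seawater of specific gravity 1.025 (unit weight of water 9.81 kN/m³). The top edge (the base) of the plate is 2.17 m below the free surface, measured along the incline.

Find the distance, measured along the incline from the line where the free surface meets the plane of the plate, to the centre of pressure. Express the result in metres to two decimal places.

γ = 1.025 × 9.81 = 10.05525 kN/m³.
The plate makes 27.2° with the vertical, i.e. θ = 90° − 27.2° = 62.8° to the horizontal. Measuring y along the incline from the free-surface line, vertical depth h = y·sinθ with sinθ = 0.889416.
With the apex down, the centroid sits h/3 = 2.76/3 = 0.92 m below the base (the top edge), so y_c = 2.17 + 0.92 = 3.09 m and h_c = 3.09 × 0.889416 = 2.7483 m.
A = ½ × 3.59 × 2.76 = 4.9542 m².
Resultant F = γ·h_c·A = 10.05525 × 2.7483 × 4.9542 = 136.909 kN.
I_c = b·h³/36 = 3.59 × 2.76³/36 = 2.09662 m⁴.
Centre of pressure: y_p = y_c + I_c/(y_c·A) = 3.09 + 2.09662/(3.09 × 4.9542) = 3.09 + 0.136958 = 3.22696 m along the plane.

y_p = 3.23 m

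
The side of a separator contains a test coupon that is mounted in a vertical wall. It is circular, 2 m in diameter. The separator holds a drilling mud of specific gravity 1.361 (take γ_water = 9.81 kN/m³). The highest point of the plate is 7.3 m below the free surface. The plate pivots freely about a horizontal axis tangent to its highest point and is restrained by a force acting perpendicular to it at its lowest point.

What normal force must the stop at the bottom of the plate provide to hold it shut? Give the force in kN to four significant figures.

γ = 1.361 × 9.81 = 13.35141 kN/m³.
The centroid is at the centre, 1 m below the top of the plate, so the centroid depth is h_c = 7.3 + 1 = 8.3 m.
A = π(1)² = 3.14159 m².
Resultant F = γ·h_c·A = 13.35141 × 8.3 × 3.14159 = 348.141 kN.
I_c = πr⁴/4 = π × 1⁴/4 = 0.785398 m⁴.
Centre of pressure: y_p = y_c + I_c/(y_c·A) = 8.3 + 0.785398/(8.3 × 3.14159) = 8.3 + 0.0301205 = 8.33012 m along the plane.
The resultant acts 1 + 0.0301205 = 1.03012 m (along the plate) below the hinge at the top edge, so the moment about the hinge is M = F × 1.03012 = 348.141 × 1.03012 = 358.627 kN·m.
A normal force at the bottom, 2 m from the hinge, must supply this moment: P = 358.627/2 = 179.314 kN.

P ≈ 179.3 kN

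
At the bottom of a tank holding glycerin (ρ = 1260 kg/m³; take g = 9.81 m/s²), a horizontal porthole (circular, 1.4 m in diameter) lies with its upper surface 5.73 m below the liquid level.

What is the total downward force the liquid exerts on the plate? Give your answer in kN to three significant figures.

γ = ρg = 1260 × 9.81 / 1000 = 12.3606 kN/m³.
The plate is horizontal, so pressure is uniform at p = γ·h = 12.3606 × 5.73 = 70.8262 kN/m².
A = π(0.7)² = 1.53938 m².
F = p·A = 70.8262 × 1.53938 = 109.028 kN.

F ≈ 109 kN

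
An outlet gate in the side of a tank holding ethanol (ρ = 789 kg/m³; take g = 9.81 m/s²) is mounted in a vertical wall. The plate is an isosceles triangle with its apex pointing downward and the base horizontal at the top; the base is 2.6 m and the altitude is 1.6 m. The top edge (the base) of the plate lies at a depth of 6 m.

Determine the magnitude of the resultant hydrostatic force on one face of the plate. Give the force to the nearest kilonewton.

γ = ρg = 789 × 9.81 / 1000 = 7.74009 kN/m³.
With the apex down, the centroid sits h/3 = 1.6/3 = 0.533333 m below the base (the top edge), so the centroid depth is h_c = 6 + 0.533333 = 6.53333 m.
A = ½ × 2.6 × 1.6 = 2.08 m².
Resultant F = γ·h_c·A = 7.74009 × 6.53333 × 2.08 = 105.183 kN.

F ≈ 105 kN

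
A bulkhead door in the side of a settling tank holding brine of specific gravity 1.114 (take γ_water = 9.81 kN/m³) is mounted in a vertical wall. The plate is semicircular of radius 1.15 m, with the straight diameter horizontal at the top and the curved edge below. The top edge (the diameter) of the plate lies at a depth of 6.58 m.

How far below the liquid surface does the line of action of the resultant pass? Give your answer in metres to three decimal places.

γ = 1.114 × 9.81 = 10.92834 kN/m³.
The centroid of a semicircle lies 4r/(3π) = 0.488075 m from the diameter, here below the top edge, so the centroid depth is h_c = 6.58 + 0.488075 = 7.06808 m.
A = πr²/2 = π × 1.15²/2 = 2.07738 m².
Resultant F = γ·h_c·A = 10.92834 × 7.06808 × 2.07738 = 160.462 kN.
I_c = (π/8 − 8/(9π))·r⁴ = 0.109757 × 1.15⁴ = 0.191966 m⁴.
Centre of pressure: y_p = y_c + I_c/(y_c·A) = 7.06808 + 0.191966/(7.06808 × 2.07738) = 7.06808 + 0.013074 = 7.08115 m along the plane.

h_p = 7.081 m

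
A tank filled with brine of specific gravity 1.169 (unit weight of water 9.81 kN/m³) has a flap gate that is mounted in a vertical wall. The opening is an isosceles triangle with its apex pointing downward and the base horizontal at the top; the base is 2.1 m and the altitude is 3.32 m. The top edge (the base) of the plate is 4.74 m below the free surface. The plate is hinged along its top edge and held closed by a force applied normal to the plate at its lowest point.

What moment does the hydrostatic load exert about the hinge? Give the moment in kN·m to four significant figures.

γ = 1.169 × 9.81 = 11.46789 kN/m³.
With the apex down, the centroid sits h/3 = 3.32/3 = 1.10667 m below the base (the top edge), so the centroid depth is h_c = 4.74 + 1.10667 = 5.84667 m.
A = ½ × 2.1 × 3.32 = 3.486 m².
Resultant F = γ·h_c·A = 11.46789 × 5.84667 × 3.486 = 233.733 kN.
I_c = b·h³/36 = 2.1 × 3.32³/36 = 2.13467 m⁴.
Centre of pressure: y_p = y_c + I_c/(y_c·A) = 5.84667 + 2.13467/(5.84667 × 3.486) = 5.84667 + 0.104736 = 5.95141 m along the plane.
The resultant acts 1.10667 + 0.104736 = 1.21141 m (along the plate) below the hinge at the top edge, so the moment about the hinge is M = F × 1.21141 = 233.733 × 1.21141 = 283.146 kN·m.

M ≈ 283.1 kN·m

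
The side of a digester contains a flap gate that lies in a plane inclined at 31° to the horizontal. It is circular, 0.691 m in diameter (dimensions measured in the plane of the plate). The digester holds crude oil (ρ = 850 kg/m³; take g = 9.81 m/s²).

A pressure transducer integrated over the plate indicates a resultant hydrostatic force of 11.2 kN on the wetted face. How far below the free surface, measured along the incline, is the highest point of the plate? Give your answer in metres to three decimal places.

y_top ≈ 6.609 m

γ = ρg = 850 × 9.81 / 1000 = 8.3385 kN/m³.
A = π(0.3455)² = 0.375013 m².
From F = γ·h_c·A, the centroid depth is h_c = 11.2/(8.3385 × 0.375013) = 3.58166 m.
Let θ = 31° be the plate's angle to the horizontal; measure y along the incline from where the plane meets the free surface. Vertical depth h = y·sinθ with sinθ = 0.515038.
Along the incline, y_c = h_c/sinθ = 3.58166/0.515038 = 6.95417 m.
The centroid is at the centre, 0.3455 m below the top of the plate, so the highest point sits at y_top = 6.95417 − 0.3455 = 6.60867 m along the incline.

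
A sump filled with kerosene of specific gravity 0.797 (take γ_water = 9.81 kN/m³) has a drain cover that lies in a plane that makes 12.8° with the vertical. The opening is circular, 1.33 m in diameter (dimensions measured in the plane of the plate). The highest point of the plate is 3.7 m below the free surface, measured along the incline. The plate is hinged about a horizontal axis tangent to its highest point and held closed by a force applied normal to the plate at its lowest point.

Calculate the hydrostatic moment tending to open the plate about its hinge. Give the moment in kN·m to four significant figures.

γ = 0.797 × 9.81 = 7.81857 kN/m³.
The plate makes 12.8° with the vertical, i.e. θ = 90° − 12.8° = 77.2° to the horizontal. Measuring y along the incline from the free-surface line, vertical depth h = y·sinθ with sinθ = 0.975149.
The centroid is at the centre, 0.665 m below the top of the plate, so y_c = 3.7 + 0.665 = 4.365 m and h_c = 4.365 × 0.975149 = 4.25653 m.
A = π(0.665)² = 1.38929 m².
Resultant F = γ·h_c·A = 7.81857 × 4.25653 × 1.38929 = 46.2355 kN.
I_c = πr⁴/4 = π × 0.665⁴/4 = 0.153595 m⁴.
Centre of pressure: y_p = y_c + I_c/(y_c·A) = 4.365 + 0.153595/(4.365 × 1.38929) = 4.365 + 0.0253279 = 4.39033 m along the plane.
The resultant acts 0.665 + 0.0253279 = 0.690328 m (along the plate) below the hinge at the top edge, so the moment about the hinge is M = F × 0.690328 = 46.2355 × 0.690328 = 31.9177 kN·m.

M ≈ 31.92 kN·m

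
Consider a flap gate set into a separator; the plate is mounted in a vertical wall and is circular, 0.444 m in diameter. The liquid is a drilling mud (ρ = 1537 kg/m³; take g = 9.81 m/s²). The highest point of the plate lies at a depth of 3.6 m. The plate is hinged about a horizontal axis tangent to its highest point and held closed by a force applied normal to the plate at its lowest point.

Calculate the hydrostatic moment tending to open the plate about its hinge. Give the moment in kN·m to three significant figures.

M ≈ 2.01 kN·m

γ = ρg = 1537 × 9.81 / 1000 = 15.07797 kN/m³.
The centroid is at the centre, 0.222 m below the top of the plate, so the centroid depth is h_c = 3.6 + 0.222 = 3.822 m.
A = π(0.222)² = 0.15483 m².
Resultant F = γ·h_c·A = 15.07797 × 3.822 × 0.15483 = 8.92254 kN.
I_c = πr⁴/4 = π × 0.222⁴/4 = 0.00190766 m⁴.
Centre of pressure: y_p = y_c + I_c/(y_c·A) = 3.822 + 0.00190766/(3.822 × 0.15483) = 3.822 + 0.0032237 = 3.82522 m along the plane.
The resultant acts 0.222 + 0.0032237 = 0.225224 m (along the plate) below the hinge at the top edge, so the moment about the hinge is M = F × 0.225224 = 8.92254 × 0.225224 = 2.00957 kN·m.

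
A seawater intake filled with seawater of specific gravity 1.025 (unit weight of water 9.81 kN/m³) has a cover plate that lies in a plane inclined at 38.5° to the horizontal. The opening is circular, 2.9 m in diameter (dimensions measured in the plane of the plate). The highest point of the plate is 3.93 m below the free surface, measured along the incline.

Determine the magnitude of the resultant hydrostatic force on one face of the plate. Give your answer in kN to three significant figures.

γ = 1.025 × 9.81 = 10.05525 kN/m³.
Let θ = 38.5° be the plate's angle to the horizontal; measure y along the incline from where the plane meets the free surface. Vertical depth h = y·sinθ with sinθ = 0.622515.
The centroid is at the centre, 1.45 m below the top of the plate, so y_c = 3.93 + 1.45 = 5.38 m and h_c = 5.38 × 0.622515 = 3.34913 m.
A = π(1.45)² = 6.6052 m².
Resultant F = γ·h_c·A = 10.05525 × 3.34913 × 6.6052 = 222.439 kN.

F ≈ 222 kN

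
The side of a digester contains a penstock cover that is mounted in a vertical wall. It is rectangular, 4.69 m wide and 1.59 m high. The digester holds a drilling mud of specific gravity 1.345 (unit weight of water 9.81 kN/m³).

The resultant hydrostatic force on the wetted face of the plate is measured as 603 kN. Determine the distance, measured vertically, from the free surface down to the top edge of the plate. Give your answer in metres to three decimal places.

d_top ≈ 5.334 m

γ = 1.345 × 9.81 = 13.19445 kN/m³.
A = 4.69 × 1.59 = 7.4571 m².
From F = γ·h_c·A, the centroid depth is h_c = 603/(13.19445 × 7.4571) = 6.12853 m.
The centroid lies 1.59/2 = 0.795 m below the top edge, so the top edge sits at h_top = 6.12853 − 0.795 = 5.33353 m below the surface.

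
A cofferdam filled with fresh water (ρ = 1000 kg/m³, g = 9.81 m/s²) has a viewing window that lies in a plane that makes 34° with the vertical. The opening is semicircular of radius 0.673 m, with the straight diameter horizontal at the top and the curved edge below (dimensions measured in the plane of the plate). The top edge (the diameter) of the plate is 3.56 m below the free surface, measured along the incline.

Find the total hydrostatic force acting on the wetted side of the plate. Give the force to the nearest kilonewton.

F ≈ 22 kN

γ = ρg = 1000 × 9.81 = 9810 N/m³ = 9.81 kN/m³.
The plate makes 34° with the vertical, i.e. θ = 90° − 34° = 56° to the horizontal. Measuring y along the incline from the free-surface line, vertical depth h = y·sinθ with sinθ = 0.829038.
The centroid of a semicircle lies 4r/(3π) = 0.28563 m from the diameter, here below the top edge, so y_c = 3.56 + 0.28563 = 3.84563 m and h_c = 3.84563 × 0.829038 = 3.18817 m.
A = πr²/2 = π × 0.673²/2 = 0.711459 m².
Resultant F = γ·h_c·A = 9.81 × 3.18817 × 0.711459 = 22.2516 kN.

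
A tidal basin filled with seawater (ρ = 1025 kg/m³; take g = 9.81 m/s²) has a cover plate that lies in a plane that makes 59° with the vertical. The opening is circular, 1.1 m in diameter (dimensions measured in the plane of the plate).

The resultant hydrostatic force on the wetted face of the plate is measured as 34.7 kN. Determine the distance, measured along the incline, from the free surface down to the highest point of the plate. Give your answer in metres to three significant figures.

y_top ≈ 6.50 m

γ = ρg = 1025 × 9.81 / 1000 = 10.05525 kN/m³.
A = π(0.55)² = 0.950332 m².
From F = γ·h_c·A, the centroid depth is h_c = 34.7/(10.05525 × 0.950332) = 3.63129 m.
The plate makes 59° with the vertical, i.e. θ = 90° − 59° = 31° to the horizontal. Measuring y along the incline from the free-surface line, vertical depth h = y·sinθ with sinθ = 0.515038.
Along the incline, y_c = h_c/sinθ = 3.63129/0.515038 = 7.05053 m.
The centroid is at the centre, 0.55 m below the top of the plate, so the highest point sits at y_top = 7.05053 − 0.55 = 6.50053 m along the incline.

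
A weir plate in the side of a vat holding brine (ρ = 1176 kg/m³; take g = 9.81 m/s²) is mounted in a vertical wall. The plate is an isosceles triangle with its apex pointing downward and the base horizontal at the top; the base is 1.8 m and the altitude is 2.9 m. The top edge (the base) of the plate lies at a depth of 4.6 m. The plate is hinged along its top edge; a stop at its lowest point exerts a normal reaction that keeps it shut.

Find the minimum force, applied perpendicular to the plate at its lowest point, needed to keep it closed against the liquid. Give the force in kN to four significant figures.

γ = ρg = 1176 × 9.81 / 1000 = 11.53656 kN/m³.
With the apex down, the centroid sits h/3 = 2.9/3 = 0.966667 m below the base (the top edge), so the centroid depth is h_c = 4.6 + 0.966667 = 5.56667 m.
A = ½ × 1.8 × 2.9 = 2.61 m².
Resultant F = γ·h_c·A = 11.53656 × 5.56667 × 2.61 = 167.615 kN.
I_c = b·h³/36 = 1.8 × 2.9³/36 = 1.21945 m⁴.
Centre of pressure: y_p = y_c + I_c/(y_c·A) = 5.56667 + 1.21945/(5.56667 × 2.61) = 5.56667 + 0.0839321 = 5.6506 m along the plane.
The resultant acts 0.966667 + 0.0839321 = 1.0506 m (along the plate) below the hinge at the top edge, so the moment about the hinge is M = F × 1.0506 = 167.615 × 1.0506 = 176.096 kN·m.
A normal force at the bottom, 2.9 m from the hinge, must supply this moment: P = 176.096/2.9 = 60.7228 kN.

P ≈ 60.72 kN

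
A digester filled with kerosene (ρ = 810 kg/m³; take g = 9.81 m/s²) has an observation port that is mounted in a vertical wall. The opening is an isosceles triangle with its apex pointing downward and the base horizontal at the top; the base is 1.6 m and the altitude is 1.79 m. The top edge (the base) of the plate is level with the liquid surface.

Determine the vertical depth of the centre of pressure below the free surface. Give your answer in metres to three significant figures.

h_p = 0.895 m

γ = ρg = 810 × 9.81 / 1000 = 7.9461 kN/m³.
With the apex down, the centroid sits h/3 = 1.79/3 = 0.596667 m below the base (the top edge), so the centroid depth is h_c = 0.596667 m.
A = ½ × 1.6 × 1.79 = 1.432 m².
Resultant F = γ·h_c·A = 7.9461 × 0.596667 × 1.432 = 6.78936 kN.
I_c = b·h³/36 = 1.6 × 1.79³/36 = 0.254904 m⁴.
Centre of pressure: y_p = y_c + I_c/(y_c·A) = 0.596667 + 0.254904/(0.596667 × 1.432) = 0.596667 + 0.298333 = 0.895 m along the plane.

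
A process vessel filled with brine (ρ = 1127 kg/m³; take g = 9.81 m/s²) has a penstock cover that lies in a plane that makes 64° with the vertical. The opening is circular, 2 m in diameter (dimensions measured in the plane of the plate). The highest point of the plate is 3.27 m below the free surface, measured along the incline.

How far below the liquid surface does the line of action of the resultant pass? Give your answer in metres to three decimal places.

h_p = 1.898 m

γ = ρg = 1127 × 9.81 / 1000 = 11.05587 kN/m³.
The plate makes 64° with the vertical, i.e. θ = 90° − 64° = 26° to the horizontal. Measuring y along the incline from the free-surface line, vertical depth h = y·sinθ with sinθ = 0.438371.
The centroid is at the centre, 1 m below the top of the plate, so y_c = 3.27 + 1 = 4.27 m and h_c = 4.27 × 0.438371 = 1.87184 m.
A = π(1)² = 3.14159 m².
Resultant F = γ·h_c·A = 11.05587 × 1.87184 × 3.14159 = 65.0146 kN.
I_c = πr⁴/4 = π × 1⁴/4 = 0.785398 m⁴.
Centre of pressure: y_p = y_c + I_c/(y_c·A) = 4.27 + 0.785398/(4.27 × 3.14159) = 4.27 + 0.058548 = 4.32855 m along the plane.
Vertically, h_p = y_p·sinθ = 4.32855 × 0.438371 = 1.89751 m.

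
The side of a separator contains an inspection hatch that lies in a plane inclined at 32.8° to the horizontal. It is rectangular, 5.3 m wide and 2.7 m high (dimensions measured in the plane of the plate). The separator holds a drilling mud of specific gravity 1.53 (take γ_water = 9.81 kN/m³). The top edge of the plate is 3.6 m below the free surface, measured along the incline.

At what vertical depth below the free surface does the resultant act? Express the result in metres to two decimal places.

h_p = 2.75 m

γ = 1.53 × 9.81 = 15.0093 kN/m³.
Let θ = 32.8° be the plate's angle to the horizontal; measure y along the incline from where the plane meets the free surface. Vertical depth h = y·sinθ with sinθ = 0.541708.
The centroid lies 2.7/2 = 1.35 m below the top edge, so y_c = 3.6 + 1.35 = 4.95 m and h_c = 4.95 × 0.541708 = 2.68145 m.
A = 5.3 × 2.7 = 14.31 m².
Resultant F = γ·h_c·A = 15.0093 × 2.68145 × 14.31 = 575.93 kN.
I_c = b·h³/12 = 5.3 × 2.7³/12 = 8.69333 m⁴.
Centre of pressure: y_p = y_c + I_c/(y_c·A) = 4.95 + 8.69333/(4.95 × 14.31) = 4.95 + 0.122727 = 5.07273 m along the plane.
Vertically, h_p = y_p·sinθ = 5.07273 × 0.541708 = 2.74794 m.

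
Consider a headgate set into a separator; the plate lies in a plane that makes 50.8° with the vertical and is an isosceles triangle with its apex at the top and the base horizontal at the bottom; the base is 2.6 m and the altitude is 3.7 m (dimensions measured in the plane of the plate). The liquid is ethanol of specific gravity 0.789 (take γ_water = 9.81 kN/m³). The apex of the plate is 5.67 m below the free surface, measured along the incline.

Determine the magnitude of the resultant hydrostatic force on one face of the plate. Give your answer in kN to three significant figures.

F ≈ 191 kN

γ = 0.789 × 9.81 = 7.74009 kN/m³.
The plate makes 50.8° with the vertical, i.e. θ = 90° − 50.8° = 39.2° to the horizontal. Measuring y along the incline from the free-surface line, vertical depth h = y·sinθ with sinθ = 0.632029.
With the apex up, the centroid sits 2h/3 = 2 × 3.7/3 = 2.46667 m below the apex, so y_c = 5.67 + 2.46667 = 8.13667 m and h_c = 8.13667 × 0.632029 = 5.14261 m.
A = ½ × 2.6 × 3.7 = 4.81 m².
Resultant F = γ·h_c·A = 7.74009 × 5.14261 × 4.81 = 191.459 kN.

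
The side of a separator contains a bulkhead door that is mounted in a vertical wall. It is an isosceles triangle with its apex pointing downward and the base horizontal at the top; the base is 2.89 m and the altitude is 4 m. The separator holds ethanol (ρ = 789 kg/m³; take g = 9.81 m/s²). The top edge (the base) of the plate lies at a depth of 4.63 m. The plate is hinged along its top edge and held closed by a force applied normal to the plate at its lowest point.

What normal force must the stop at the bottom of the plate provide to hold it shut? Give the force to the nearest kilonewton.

γ = ρg = 789 × 9.81 / 1000 = 7.74009 kN/m³.
With the apex down, the centroid sits h/3 = 4/3 = 1.33333 m below the base (the top edge), so the centroid depth is h_c = 4.63 + 1.33333 = 5.96333 m.
A = ½ × 2.89 × 4 = 5.78 m².
Resultant F = γ·h_c·A = 7.74009 × 5.96333 × 5.78 = 266.786 kN.
I_c = b·h³/36 = 2.89 × 4³/36 = 5.13778 m⁴.
Centre of pressure: y_p = y_c + I_c/(y_c·A) = 5.96333 + 5.13778/(5.96333 × 5.78) = 5.96333 + 0.149059 = 6.11239 m along the plane.
The resultant acts 1.33333 + 0.149059 = 1.48239 m (along the plate) below the hinge at the top edge, so the moment about the hinge is M = F × 1.48239 = 266.786 × 1.48239 = 395.481 kN·m.
A normal force at the bottom, 4 m from the hinge, must supply this moment: P = 395.481/4 = 98.8702 kN.

P ≈ 99 kN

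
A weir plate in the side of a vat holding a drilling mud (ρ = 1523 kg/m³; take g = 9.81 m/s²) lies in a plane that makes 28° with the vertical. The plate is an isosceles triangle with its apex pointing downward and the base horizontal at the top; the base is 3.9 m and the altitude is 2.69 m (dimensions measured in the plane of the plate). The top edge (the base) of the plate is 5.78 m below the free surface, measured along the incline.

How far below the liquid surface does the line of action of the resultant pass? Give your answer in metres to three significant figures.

γ = ρg = 1523 × 9.81 / 1000 = 14.94063 kN/m³.
The plate makes 28° with the vertical, i.e. θ = 90° − 28° = 62° to the horizontal. Measuring y along the incline from the free-surface line, vertical depth h = y·sinθ with sinθ = 0.882948.
With the apex down, the centroid sits h/3 = 2.69/3 = 0.896667 m below the base (the top edge), so y_c = 5.78 + 0.896667 = 6.67667 m and h_c = 6.67667 × 0.882948 = 5.89515 m.
A = ½ × 3.9 × 2.69 = 5.2455 m².
Resultant F = γ·h_c·A = 14.94063 × 5.89515 × 5.2455 = 462.009 kN.
I_c = b·h³/36 = 3.9 × 2.69³/36 = 2.10872 m⁴.
Centre of pressure: y_p = y_c + I_c/(y_c·A) = 6.67667 + 2.10872/(6.67667 × 5.2455) = 6.67667 + 0.0602105 = 6.73688 m along the plane.
Vertically, h_p = y_p·sinθ = 6.73688 × 0.882948 = 5.94831 m.

h_p = 5.95 m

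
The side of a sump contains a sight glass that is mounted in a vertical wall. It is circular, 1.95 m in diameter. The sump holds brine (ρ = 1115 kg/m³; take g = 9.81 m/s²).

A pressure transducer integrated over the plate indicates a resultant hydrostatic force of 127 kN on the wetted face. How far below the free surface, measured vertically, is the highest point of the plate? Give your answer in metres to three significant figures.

d_top ≈ 2.91 m

γ = ρg = 1115 × 9.81 / 1000 = 10.93815 kN/m³.
A = π(0.975)² = 2.98648 m².
From F = γ·h_c·A, the centroid depth is h_c = 127/(10.93815 × 2.98648) = 3.88777 m.
The centroid is at the centre, 0.975 m below the top of the plate, so the highest point sits at h_top = 3.88777 − 0.975 = 2.91277 m below the surface.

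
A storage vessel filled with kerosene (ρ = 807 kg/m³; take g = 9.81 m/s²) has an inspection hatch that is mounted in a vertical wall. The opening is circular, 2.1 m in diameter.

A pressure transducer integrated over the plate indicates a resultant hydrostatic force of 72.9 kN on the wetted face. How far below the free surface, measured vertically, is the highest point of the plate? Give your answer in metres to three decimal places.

γ = ρg = 807 × 9.81 / 1000 = 7.91667 kN/m³.
A = π(1.05)² = 3.46361 m².
From F = γ·h_c·A, the centroid depth is h_c = 72.9/(7.91667 × 3.46361) = 2.65862 m.
The centroid is at the centre, 1.05 m below the top of the plate, so the highest point sits at h_top = 2.65862 − 1.05 = 1.60862 m below the surface.

d_top ≈ 1.609 m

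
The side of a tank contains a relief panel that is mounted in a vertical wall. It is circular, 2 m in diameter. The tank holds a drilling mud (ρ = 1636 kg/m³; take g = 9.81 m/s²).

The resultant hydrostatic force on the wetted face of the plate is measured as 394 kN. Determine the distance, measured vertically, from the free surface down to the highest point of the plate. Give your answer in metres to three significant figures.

d_top ≈ 6.81 m

γ = ρg = 1636 × 9.81 / 1000 = 16.04916 kN/m³.
A = π(1)² = 3.14159 m².
From F = γ·h_c·A, the centroid depth is h_c = 394/(16.04916 × 3.14159) = 7.81438 m.
The centroid is at the centre, 1 m below the top of the plate, so the highest point sits at h_top = 7.81438 − 1 = 6.81438 m below the surface.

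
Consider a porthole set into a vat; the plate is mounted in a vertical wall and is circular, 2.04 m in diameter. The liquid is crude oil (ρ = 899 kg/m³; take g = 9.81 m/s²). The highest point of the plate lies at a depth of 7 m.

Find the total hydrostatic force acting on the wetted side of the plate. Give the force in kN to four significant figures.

F ≈ 231.2 kN

γ = ρg = 899 × 9.81 / 1000 = 8.81919 kN/m³.
The centroid is at the centre, 1.02 m below the top of the plate, so the centroid depth is h_c = 7 + 1.02 = 8.02 m.
A = π(1.02)² = 3.26851 m².
Resultant F = γ·h_c·A = 8.81919 × 8.02 × 3.26851 = 231.181 kN.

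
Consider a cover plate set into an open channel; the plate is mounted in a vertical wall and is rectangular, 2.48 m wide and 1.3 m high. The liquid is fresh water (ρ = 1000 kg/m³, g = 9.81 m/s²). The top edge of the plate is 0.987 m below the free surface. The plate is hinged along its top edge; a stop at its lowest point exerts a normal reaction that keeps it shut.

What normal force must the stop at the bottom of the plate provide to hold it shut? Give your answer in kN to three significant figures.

γ = ρg = 1000 × 9.81 = 9810 N/m³ = 9.81 kN/m³.
The centroid lies 1.3/2 = 0.65 m below the top edge, so the centroid depth is h_c = 0.987 + 0.65 = 1.637 m.
A = 2.48 × 1.3 = 3.224 m².
Resultant F = γ·h_c·A = 9.81 × 1.637 × 3.224 = 51.7741 kN.
I_c = b·h³/12 = 2.48 × 1.3³/12 = 0.454047 m⁴.
Centre of pressure: y_p = y_c + I_c/(y_c·A) = 1.637 + 0.454047/(1.637 × 3.224) = 1.637 + 0.0860314 = 1.72303 m along the plane.
The resultant acts 0.65 + 0.0860314 = 0.736031 m (along the plate) below the hinge at the top edge, so the moment about the hinge is M = F × 0.736031 = 51.7741 × 0.736031 = 38.1073 kN·m.
A normal force at the bottom, 1.3 m from the hinge, must supply this moment: P = 38.1073/1.3 = 29.3133 kN.

P ≈ 29.3 kN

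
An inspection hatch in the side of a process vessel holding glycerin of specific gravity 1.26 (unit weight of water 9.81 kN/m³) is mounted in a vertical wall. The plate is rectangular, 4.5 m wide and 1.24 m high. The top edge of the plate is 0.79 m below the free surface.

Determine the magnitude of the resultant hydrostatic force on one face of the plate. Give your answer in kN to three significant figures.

γ = 1.26 × 9.81 = 12.3606 kN/m³.
The centroid lies 1.24/2 = 0.62 m below the top edge, so the centroid depth is h_c = 0.79 + 0.62 = 1.41 m.
A = 4.5 × 1.24 = 5.58 m².
Resultant F = γ·h_c·A = 12.3606 × 1.41 × 5.58 = 97.2507 kN.

F ≈ 97.3 kN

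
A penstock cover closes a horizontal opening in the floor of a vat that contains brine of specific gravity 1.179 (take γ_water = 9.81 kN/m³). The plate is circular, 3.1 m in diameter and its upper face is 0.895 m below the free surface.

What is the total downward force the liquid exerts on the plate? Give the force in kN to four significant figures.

γ = 1.179 × 9.81 = 11.56599 kN/m³.
The plate is horizontal, so pressure is uniform at p = γ·h = 11.56599 × 0.895 = 10.3516 kN/m².
A = π(1.55)² = 7.54768 m².
F = p·A = 10.3516 × 7.54768 = 78.1306 kN.

F ≈ 78.13 kN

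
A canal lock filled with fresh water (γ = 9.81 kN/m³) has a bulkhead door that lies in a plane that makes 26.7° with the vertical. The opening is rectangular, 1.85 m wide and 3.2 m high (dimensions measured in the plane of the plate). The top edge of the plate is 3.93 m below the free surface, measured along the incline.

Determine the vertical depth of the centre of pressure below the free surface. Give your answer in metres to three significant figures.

γ = 9.81 kN/m³.
The plate makes 26.7° with the vertical, i.e. θ = 90° − 26.7° = 63.3° to the horizontal. Measuring y along the incline from the free-surface line, vertical depth h = y·sinθ with sinθ = 0.893371.
The centroid lies 3.2/2 = 1.6 m below the top edge, so y_c = 3.93 + 1.6 = 5.53 m and h_c = 5.53 × 0.893371 = 4.94034 m.
A = 1.85 × 3.2 = 5.92 m².
Resultant F = γ·h_c·A = 9.81 × 4.94034 × 5.92 = 286.911 kN.
I_c = b·h³/12 = 1.85 × 3.2³/12 = 5.05173 m⁴.
Centre of pressure: y_p = y_c + I_c/(y_c·A) = 5.53 + 5.05173/(5.53 × 5.92) = 5.53 + 0.15431 = 5.68431 m along the plane.
Vertically, h_p = y_p·sinθ = 5.68431 × 0.893371 = 5.0782 m.

h_p = 5.08 m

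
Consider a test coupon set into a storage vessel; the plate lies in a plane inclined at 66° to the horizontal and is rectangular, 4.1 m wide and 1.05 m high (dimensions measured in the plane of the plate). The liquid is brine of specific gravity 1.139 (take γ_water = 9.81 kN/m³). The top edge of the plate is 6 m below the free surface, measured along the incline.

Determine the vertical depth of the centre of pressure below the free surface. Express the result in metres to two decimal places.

γ = 1.139 × 9.81 = 11.17359 kN/m³.
Let θ = 66° be the plate's angle to the horizontal; measure y along the incline from where the plane meets the free surface. Vertical depth h = y·sinθ with sinθ = 0.913545.
The centroid lies 1.05/2 = 0.525 m below the top edge, so y_c = 6 + 0.525 = 6.525 m and h_c = 6.525 × 0.913545 = 5.96088 m.
A = 4.1 × 1.05 = 4.305 m².
Resultant F = γ·h_c·A = 11.17359 × 5.96088 × 4.305 = 286.732 kN.
I_c = b·h³/12 = 4.1 × 1.05³/12 = 0.395522 m⁴.
Centre of pressure: y_p = y_c + I_c/(y_c·A) = 6.525 + 0.395522/(6.525 × 4.305) = 6.525 + 0.0140805 = 6.53908 m along the plane.
Vertically, h_p = y_p·sinθ = 6.53908 × 0.913545 = 5.97374 m.

h_p = 5.97 m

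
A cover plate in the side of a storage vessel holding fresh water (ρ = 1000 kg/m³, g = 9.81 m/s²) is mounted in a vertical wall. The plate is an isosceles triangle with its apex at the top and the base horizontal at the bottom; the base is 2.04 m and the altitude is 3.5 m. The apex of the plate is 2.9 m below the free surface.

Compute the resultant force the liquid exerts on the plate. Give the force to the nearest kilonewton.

γ = ρg = 1000 × 9.81 = 9810 N/m³ = 9.81 kN/m³.
With the apex up, the centroid sits 2h/3 = 2 × 3.5/3 = 2.33333 m below the apex, so the centroid depth is h_c = 2.9 + 2.33333 = 5.23333 m.
A = ½ × 2.04 × 3.5 = 3.57 m².
Resultant F = γ·h_c·A = 9.81 × 5.23333 × 3.57 = 183.28 kN.

F ≈ 183 kN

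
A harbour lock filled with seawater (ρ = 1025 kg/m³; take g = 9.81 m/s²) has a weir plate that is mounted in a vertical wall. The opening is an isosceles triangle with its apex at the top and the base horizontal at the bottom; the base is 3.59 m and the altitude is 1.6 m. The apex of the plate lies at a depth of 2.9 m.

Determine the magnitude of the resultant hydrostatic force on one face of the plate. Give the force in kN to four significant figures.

γ = ρg = 1025 × 9.81 / 1000 = 10.05525 kN/m³.
With the apex up, the centroid sits 2h/3 = 2 × 1.6/3 = 1.06667 m below the apex, so the centroid depth is h_c = 2.9 + 1.06667 = 3.96667 m.
A = ½ × 3.59 × 1.6 = 2.872 m².
Resultant F = γ·h_c·A = 10.05525 × 3.96667 × 2.872 = 114.552 kN.

F ≈ 114.6 kN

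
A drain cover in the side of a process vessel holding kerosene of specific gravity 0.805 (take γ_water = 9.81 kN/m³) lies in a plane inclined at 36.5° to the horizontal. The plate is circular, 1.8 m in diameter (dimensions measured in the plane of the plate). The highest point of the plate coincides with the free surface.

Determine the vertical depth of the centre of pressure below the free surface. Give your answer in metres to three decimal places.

h_p = 0.669 m

γ = 0.805 × 9.81 = 7.89705 kN/m³.
Let θ = 36.5° be the plate's angle to the horizontal; measure y along the incline from where the plane meets the free surface. Vertical depth h = y·sinθ with sinθ = 0.594823.
The centroid is at the centre, 0.9 m below the top of the plate, so y_c = 0.9 m and h_c = 0.9 × 0.594823 = 0.535341 m.
A = π(0.9)² = 2.54469 m².
Resultant F = γ·h_c·A = 7.89705 × 0.535341 × 2.54469 = 10.758 kN.
I_c = πr⁴/4 = π × 0.9⁴/4 = 0.5153 m⁴.
Centre of pressure: y_p = y_c + I_c/(y_c·A) = 0.9 + 0.5153/(0.9 × 2.54469) = 0.9 + 0.225 = 1.125 m along the plane.
Vertically, h_p = y_p·sinθ = 1.125 × 0.594823 = 0.669176 m.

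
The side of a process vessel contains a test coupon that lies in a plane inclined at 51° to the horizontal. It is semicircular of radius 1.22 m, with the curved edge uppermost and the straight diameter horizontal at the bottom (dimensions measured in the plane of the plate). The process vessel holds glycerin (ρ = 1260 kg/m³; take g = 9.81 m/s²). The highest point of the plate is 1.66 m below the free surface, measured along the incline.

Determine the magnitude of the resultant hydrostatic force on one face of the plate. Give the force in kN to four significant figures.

F ≈ 53.05 kN

γ = ρg = 1260 × 9.81 / 1000 = 12.3606 kN/m³.
Let θ = 51° be the plate's angle to the horizontal; measure y along the incline from where the plane meets the free surface. Vertical depth h = y·sinθ with sinθ = 0.777146.
The centroid lies 4r/(3π) = 0.517784 m above the diameter, so r − 4r/(3π) = 1.22 − 0.517784 = 0.702216 m below the topmost point, so y_c = 1.66 + 0.702216 = 2.36222 m and h_c = 2.36222 × 0.777146 = 1.83579 m.
A = πr²/2 = π × 1.22²/2 = 2.33797 m².
Resultant F = γ·h_c·A = 12.3606 × 1.83579 × 2.33797 = 53.052 kN.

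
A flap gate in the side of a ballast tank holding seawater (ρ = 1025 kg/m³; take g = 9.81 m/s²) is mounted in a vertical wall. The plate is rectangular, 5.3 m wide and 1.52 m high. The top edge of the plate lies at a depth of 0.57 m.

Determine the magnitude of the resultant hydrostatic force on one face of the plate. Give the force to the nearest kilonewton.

γ = ρg = 1025 × 9.81 / 1000 = 10.05525 kN/m³.
The centroid lies 1.52/2 = 0.76 m below the top edge, so the centroid depth is h_c = 0.57 + 0.76 = 1.33 m.
A = 5.3 × 1.52 = 8.056 m².
Resultant F = γ·h_c·A = 10.05525 × 1.33 × 8.056 = 107.737 kN.

F ≈ 108 kN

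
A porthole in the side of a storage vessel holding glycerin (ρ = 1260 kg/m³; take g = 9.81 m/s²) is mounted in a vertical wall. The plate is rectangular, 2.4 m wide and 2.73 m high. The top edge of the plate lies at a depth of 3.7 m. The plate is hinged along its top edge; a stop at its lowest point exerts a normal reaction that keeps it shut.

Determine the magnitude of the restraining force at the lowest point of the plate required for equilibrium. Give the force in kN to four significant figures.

P ≈ 223.5 kN

γ = ρg = 1260 × 9.81 / 1000 = 12.3606 kN/m³.
The centroid lies 2.73/2 = 1.365 m below the top edge, so the centroid depth is h_c = 3.7 + 1.365 = 5.065 m.
A = 2.4 × 2.73 = 6.552 m².
Resultant F = γ·h_c·A = 12.3606 × 5.065 × 6.552 = 410.197 kN.
I_c = b·h³/12 = 2.4 × 2.73³/12 = 4.06928 m⁴.
Centre of pressure: y_p = y_c + I_c/(y_c·A) = 5.065 + 4.06928/(5.065 × 6.552) = 5.065 + 0.122621 = 5.18762 m along the plane.
The resultant acts 1.365 + 0.122621 = 1.48762 m (along the plate) below the hinge at the top edge, so the moment about the hinge is M = F × 1.48762 = 410.197 × 1.48762 = 610.217 kN·m.
A normal force at the bottom, 2.73 m from the hinge, must supply this moment: P = 610.217/2.73 = 223.523 kN.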